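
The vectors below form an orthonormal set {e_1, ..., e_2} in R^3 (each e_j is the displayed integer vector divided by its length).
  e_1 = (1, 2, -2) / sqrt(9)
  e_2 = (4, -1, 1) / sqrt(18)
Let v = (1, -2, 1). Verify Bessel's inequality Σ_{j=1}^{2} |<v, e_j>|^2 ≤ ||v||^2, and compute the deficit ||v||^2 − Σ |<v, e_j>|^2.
Σ |<v, e_j>|^2 = 11/2; ||v||^2 = 6; deficit = 1/2

Write each e_j = u_j / sqrt(<u_j, u_j>) where u_j is the displayed integer vector. Then <v, e_j> = <v, u_j> / sqrt(<u_j, u_j>), so |<v, e_j>|^2 = <v, u_j>^2 / <u_j, u_j>.
Coefficients: <v, e_1> = -5/sqrt(9), <v, e_2> = 7/sqrt(18).
Square and sum: Σ |<v, e_j>|^2 = 11/2.
Compute ||v||^2 = v·v = 6.
Deficit = 6 − 11/2 = 1/2 ≥ 0, confirming Bessel's inequality. (The deficit equals ||v − Σ <v,e_j> e_j||^2, the squared distance from v to span{e_j}.)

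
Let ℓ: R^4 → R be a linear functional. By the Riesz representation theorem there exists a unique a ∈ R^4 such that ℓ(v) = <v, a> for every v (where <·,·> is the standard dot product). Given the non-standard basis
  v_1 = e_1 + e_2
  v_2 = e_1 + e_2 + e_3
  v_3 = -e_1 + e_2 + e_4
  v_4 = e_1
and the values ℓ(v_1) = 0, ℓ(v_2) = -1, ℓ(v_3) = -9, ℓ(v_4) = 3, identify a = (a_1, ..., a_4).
a = (3, -3, -1, -3)

Write a = (a_1, ..., a_4) in the standard basis. For each basis vector v_i, ℓ(v_i) = <v_i, a> is a linear equation in the a_j's. Collect the n equations into a matrix system V a = ℓ, where row i of V is v_i (expressed in the standard basis). Since V is invertible (lower-triangular with 1s on the diagonal, up to permutation), solve by back-substitution:
  V =
[[1, 1, 0, 0],
 [1, 1, 1, 0],
 [-1, 1, 0, 1],
 [1, 0, 0, 0]]
  V a = (0, -1, -9, 3)
Solving gives a = (3, -3, -1, -3).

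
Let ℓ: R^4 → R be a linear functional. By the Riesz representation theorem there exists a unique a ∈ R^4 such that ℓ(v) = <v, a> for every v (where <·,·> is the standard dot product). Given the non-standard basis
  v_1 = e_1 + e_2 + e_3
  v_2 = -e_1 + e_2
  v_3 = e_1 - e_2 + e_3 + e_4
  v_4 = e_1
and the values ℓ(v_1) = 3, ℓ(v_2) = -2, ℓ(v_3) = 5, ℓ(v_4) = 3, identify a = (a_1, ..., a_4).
a = (3, 1, -1, 4)

Write a = (a_1, ..., a_4) in the standard basis. For each basis vector v_i, ℓ(v_i) = <v_i, a> is a linear equation in the a_j's. Collect the n equations into a matrix system V a = ℓ, where row i of V is v_i (expressed in the standard basis). Since V is invertible (lower-triangular with 1s on the diagonal, up to permutation), solve by back-substitution:
  V =
[[1, 1, 1, 0],
 [-1, 1, 0, 0],
 [1, -1, 1, 1],
 [1, 0, 0, 0]]
  V a = (3, -2, 5, 3)
Solving gives a = (3, 1, -1, 4).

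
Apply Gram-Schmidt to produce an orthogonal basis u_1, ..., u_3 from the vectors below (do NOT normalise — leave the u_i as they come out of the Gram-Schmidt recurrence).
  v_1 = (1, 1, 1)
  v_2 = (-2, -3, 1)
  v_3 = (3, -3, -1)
Orthogonal basis:
  u_1 = (1, 1, 1)
  u_2 = (-2/3, -5/3, 7/3)
  u_3 = (44/13, -33/13, -11/13)

Apply the Gram-Schmidt recurrence
  u_1 = v_1
  u_i = v_i − Σ_{j<i} ((v_i · u_j) / (u_j · u_j)) · u_j.

Step by step this gives:
  u_1 = (1, 1, 1)
  u_2 = (-2/3, -5/3, 7/3)
  u_3 = (44/13, -33/13, -11/13)

Orthogonality check:
  u_2 · u_1 = 0 (should be 0)
  u_3 · u_1 = 0 (should be 0)
  u_3 · u_2 = 0 (should be 0)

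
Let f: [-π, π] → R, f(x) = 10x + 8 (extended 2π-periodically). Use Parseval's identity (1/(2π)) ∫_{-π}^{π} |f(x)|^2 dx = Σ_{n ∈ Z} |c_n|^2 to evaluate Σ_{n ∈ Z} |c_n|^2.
Σ |c_n|^2 = 100π^2/3 + 64

Expand and integrate term by term over [-π, π]:
  ∫ (10x)^2 dx = 100·(2π^3/3); ∫ 2·10·(8)·x dx = 0 (odd integrand); ∫ 8^2 dx = 64·2π.
So (1/(2π)) ∫_{-π}^{π} (10x + 8)^2 dx = 100π^2/3 + 64 = 100π^2/3 + 64.
Parseval ⇒ Σ |c_n|^2 = 100π^2/3 + 64.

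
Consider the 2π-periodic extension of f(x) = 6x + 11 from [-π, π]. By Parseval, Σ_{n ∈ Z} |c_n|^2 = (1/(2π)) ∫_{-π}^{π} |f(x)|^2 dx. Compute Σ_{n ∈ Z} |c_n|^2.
Σ |c_n|^2 = 12π^2 + 121

Expand and integrate term by term over [-π, π]:
  ∫ (6x)^2 dx = 36·(2π^3/3); ∫ 2·6·(11)·x dx = 0 (odd integrand); ∫ 11^2 dx = 121·2π.
So (1/(2π)) ∫_{-π}^{π} (6x + 11)^2 dx = 36π^2/3 + 121 = 12π^2 + 121.
Parseval ⇒ Σ |c_n|^2 = 12π^2 + 121.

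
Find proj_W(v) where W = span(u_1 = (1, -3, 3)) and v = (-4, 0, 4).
proj_W(v) = (8/19, -24/19, 24/19)

Set up U = [u_1 | ... | u_1] ∈ R^(3×1). The projector onto W = col(U) is P = U (U^T U)^(-1) U^T.
Compute U^T U =
  [19],
and U^T v = (8).
Solve U^T U · c = U^T v for the coefficients: c = (8/19). The projection is proj_W(v) = U c.
Check: (v - proj_W(v)) · u_1 = 0  (should be 0).
Result: proj_W(v) = (8/19, -24/19, 24/19).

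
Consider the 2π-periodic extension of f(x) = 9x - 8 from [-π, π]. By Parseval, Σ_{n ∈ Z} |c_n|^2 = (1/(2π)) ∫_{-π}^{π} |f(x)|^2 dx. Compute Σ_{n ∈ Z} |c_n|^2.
Σ |c_n|^2 = 27π^2 + 64

Expand and integrate term by term over [-π, π]:
  ∫ (9x)^2 dx = 81·(2π^3/3); ∫ 2·9·(-8)·x dx = 0 (odd integrand); ∫ (-8)^2 dx = 64·2π.
So (1/(2π)) ∫_{-π}^{π} (9x - 8)^2 dx = 81π^2/3 + 64 = 27π^2 + 64.
Parseval ⇒ Σ |c_n|^2 = 27π^2 + 64.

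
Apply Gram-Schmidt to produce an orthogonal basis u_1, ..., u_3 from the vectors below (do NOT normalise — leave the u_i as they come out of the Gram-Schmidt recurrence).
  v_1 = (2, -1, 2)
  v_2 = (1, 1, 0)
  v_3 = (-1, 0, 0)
Orthogonal basis:
  u_1 = (2, -1, 2)
  u_2 = (7/9, 10/9, -2/9)
  u_3 = (-4/17, 4/17, 6/17)

Apply the Gram-Schmidt recurrence
  u_1 = v_1
  u_i = v_i − Σ_{j<i} ((v_i · u_j) / (u_j · u_j)) · u_j.

Step by step this gives:
  u_1 = (2, -1, 2)
  u_2 = (7/9, 10/9, -2/9)
  u_3 = (-4/17, 4/17, 6/17)

Orthogonality check:
  u_2 · u_1 = 0 (should be 0)
  u_3 · u_1 = 0 (should be 0)
  u_3 · u_2 = 0 (should be 0)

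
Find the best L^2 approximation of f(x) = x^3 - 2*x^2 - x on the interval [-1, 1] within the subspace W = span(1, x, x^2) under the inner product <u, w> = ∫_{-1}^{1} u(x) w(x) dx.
g(x) = -2*x^2 - 2*x/5

The best approximation g ∈ W is the orthogonal projection of f onto W. Writing g = a_0 + a_1 x + a_2 x^2, the coefficients solve the normal equations G · a = b where
  G_{ij} = <φ_i, φ_j> and b_i = <f, φ_i>, with φ_0 = 1, φ_1 = x, φ_2 = x^2.
G =
  [2, 0, 2/3]
  [0, 2/3, 0]
  [2/3, 0, 2/5],
b = (-4/3, -4/15, -4/5).
Solving gives a_0 = 0, a_1 = -2/5, a_2 = -2, so
  g(x) = -2*x^2 - 2*x/5.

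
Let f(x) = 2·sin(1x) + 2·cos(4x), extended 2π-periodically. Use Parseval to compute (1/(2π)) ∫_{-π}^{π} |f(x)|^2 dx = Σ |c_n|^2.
Σ |c_n|^2 = 4

Expand |f|^2 and use orthogonality of {sin(nx), cos(mx)} on [-π, π]:
  ∫_{-π}^{π} sin(nx)^2 dx = π, ∫ cos(mx)^2 dx = π, and cross terms integrate to 0.
So ∫_{-π}^{π} f(x)^2 dx = 2^2 · π + 2^2 · π = (4 + 4)π.
Divide by 2π: (4 + 4)/2 = 4.
By Parseval, this equals Σ |c_n|^2.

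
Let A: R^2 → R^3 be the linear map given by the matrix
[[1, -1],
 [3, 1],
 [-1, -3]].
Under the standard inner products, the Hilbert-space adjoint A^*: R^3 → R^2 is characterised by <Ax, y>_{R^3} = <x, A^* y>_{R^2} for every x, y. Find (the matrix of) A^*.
A^* = A^T =
[[1, 3, -1],
 [-1, 1, -3]]

For real matrices with standard dot products, the defining identity <Ax, y> = <x, A^* y> gives (Ax)^T y = x^T (A^*) y, i.e. x^T A^T y = x^T (A^*) y. Since this holds for all x, y, we must have A^* = A^T. Therefore
A^* =
[[1, 3, -1],
 [-1, 1, -3]].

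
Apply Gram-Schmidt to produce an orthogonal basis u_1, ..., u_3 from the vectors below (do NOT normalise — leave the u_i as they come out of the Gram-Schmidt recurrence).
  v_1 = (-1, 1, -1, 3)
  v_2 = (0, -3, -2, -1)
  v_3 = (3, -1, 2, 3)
Orthogonal basis:
  u_1 = (-1, 1, -1, 3)
  u_2 = (-1/3, -8/3, -7/3, 0)
  u_3 = (241/76, -143/76, 129/76, 9/4)

Apply the Gram-Schmidt recurrence
  u_1 = v_1
  u_i = v_i − Σ_{j<i} ((v_i · u_j) / (u_j · u_j)) · u_j.

Step by step this gives:
  u_1 = (-1, 1, -1, 3)
  u_2 = (-1/3, -8/3, -7/3, 0)
  u_3 = (241/76, -143/76, 129/76, 9/4)

Orthogonality check:
  u_2 · u_1 = 0 (should be 0)
  u_3 · u_1 = 0 (should be 0)
  u_3 · u_2 = 0 (should be 0)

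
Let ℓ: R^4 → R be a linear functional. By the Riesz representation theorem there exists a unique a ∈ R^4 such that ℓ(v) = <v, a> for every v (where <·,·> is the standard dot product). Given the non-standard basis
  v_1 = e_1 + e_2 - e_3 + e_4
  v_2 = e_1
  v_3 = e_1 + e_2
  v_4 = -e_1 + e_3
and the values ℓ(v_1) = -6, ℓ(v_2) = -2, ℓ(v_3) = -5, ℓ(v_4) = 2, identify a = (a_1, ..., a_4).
a = (-2, -3, 0, -1)

Write a = (a_1, ..., a_4) in the standard basis. For each basis vector v_i, ℓ(v_i) = <v_i, a> is a linear equation in the a_j's. Collect the n equations into a matrix system V a = ℓ, where row i of V is v_i (expressed in the standard basis). Since V is invertible (lower-triangular with 1s on the diagonal, up to permutation), solve by back-substitution:
  V =
[[1, 1, -1, 1],
 [1, 0, 0, 0],
 [1, 1, 0, 0],
 [-1, 0, 1, 0]]
  V a = (-6, -2, -5, 2)
Solving gives a = (-2, -3, 0, -1).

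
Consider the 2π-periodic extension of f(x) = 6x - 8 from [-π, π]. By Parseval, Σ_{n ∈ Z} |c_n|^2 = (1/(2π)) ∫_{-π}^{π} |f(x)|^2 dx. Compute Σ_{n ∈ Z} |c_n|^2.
Σ |c_n|^2 = 12π^2 + 64

Expand and integrate term by term over [-π, π]:
  ∫ (6x)^2 dx = 36·(2π^3/3); ∫ 2·6·(-8)·x dx = 0 (odd integrand); ∫ (-8)^2 dx = 64·2π.
So (1/(2π)) ∫_{-π}^{π} (6x - 8)^2 dx = 36π^2/3 + 64 = 12π^2 + 64.
Parseval ⇒ Σ |c_n|^2 = 12π^2 + 64.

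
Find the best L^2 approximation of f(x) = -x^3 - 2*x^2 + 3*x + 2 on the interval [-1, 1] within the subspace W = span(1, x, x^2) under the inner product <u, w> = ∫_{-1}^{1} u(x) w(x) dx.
g(x) = -2*x^2 + 12*x/5 + 2

The best approximation g ∈ W is the orthogonal projection of f onto W. Writing g = a_0 + a_1 x + a_2 x^2, the coefficients solve the normal equations G · a = b where
  G_{ij} = <φ_i, φ_j> and b_i = <f, φ_i>, with φ_0 = 1, φ_1 = x, φ_2 = x^2.
G =
  [2, 0, 2/3]
  [0, 2/3, 0]
  [2/3, 0, 2/5],
b = (8/3, 8/5, 8/15).
Solving gives a_0 = 2, a_1 = 12/5, a_2 = -2, so
  g(x) = -2*x^2 + 12*x/5 + 2.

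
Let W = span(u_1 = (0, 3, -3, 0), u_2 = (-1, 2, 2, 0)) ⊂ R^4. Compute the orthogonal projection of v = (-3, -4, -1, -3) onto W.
proj_W(v) = (7/9, -55/18, -1/18, 0)

Set up U = [u_1 | ... | u_2] ∈ R^(4×2). The projector onto W = col(U) is P = U (U^T U)^(-1) U^T.
Compute U^T U =
  [18, 0]
  [0, 9],
and U^T v = (-9, -7).
Solve U^T U · c = U^T v for the coefficients: c = (-1/2, -7/9). The projection is proj_W(v) = U c.
Check: (v - proj_W(v)) · u_1 = 0  (should be 0).
Check: (v - proj_W(v)) · u_2 = 0  (should be 0).
Result: proj_W(v) = (7/9, -55/18, -1/18, 0).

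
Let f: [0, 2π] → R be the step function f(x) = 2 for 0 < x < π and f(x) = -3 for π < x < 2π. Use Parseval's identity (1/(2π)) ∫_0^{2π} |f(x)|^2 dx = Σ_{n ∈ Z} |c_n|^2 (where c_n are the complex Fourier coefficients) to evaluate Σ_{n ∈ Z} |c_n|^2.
Σ |c_n|^2 = 13/2

Parseval equates the L^2 energy of f (normalised by 1/(2π)) with the ℓ^2 sum of its Fourier coefficients: (1/(2π)) ∫_0^{2π} |f|^2 = Σ |c_n|^2.
Compute the left side: (1/(2π)) [∫_0^π 2^2 dx + ∫_π^{2π} (-3)^2 dx] = (1/(2π)) · (4π + 9π) = (4 + 9)/2 = 13/2.
So Σ_{n ∈ Z} |c_n|^2 = 13/2.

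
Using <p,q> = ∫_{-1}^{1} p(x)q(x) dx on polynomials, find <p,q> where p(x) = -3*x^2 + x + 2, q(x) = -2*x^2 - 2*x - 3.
<p,q> = -38/5

Expand the product: p(x)·q(x) = 6*x^4 + 4*x^3 + 3*x^2 - 7*x - 6.
∫_{-1}^{1} of each monomial x^k gives [2/(k+1) if k even, 0 if k odd]. Integrating term-by-term (or equivalently evaluating the antiderivative F(x) = 6*x^5/5 + x^4 + x^3 - 7*x^2/2 - 6*x at the endpoints):
  F(1) − F(−1) = -63/10 − (13/10) = -38/5.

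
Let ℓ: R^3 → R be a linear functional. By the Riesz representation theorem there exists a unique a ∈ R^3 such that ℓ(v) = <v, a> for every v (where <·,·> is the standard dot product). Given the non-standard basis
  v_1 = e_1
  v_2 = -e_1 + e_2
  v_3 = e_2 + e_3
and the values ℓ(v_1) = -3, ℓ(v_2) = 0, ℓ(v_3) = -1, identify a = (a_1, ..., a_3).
a = (-3, -3, 2)

Write a = (a_1, ..., a_3) in the standard basis. For each basis vector v_i, ℓ(v_i) = <v_i, a> is a linear equation in the a_j's. Collect the n equations into a matrix system V a = ℓ, where row i of V is v_i (expressed in the standard basis). Since V is invertible (lower-triangular with 1s on the diagonal, up to permutation), solve by back-substitution:
  V =
[[1, 0, 0],
 [-1, 1, 0],
 [0, 1, 1]]
  V a = (-3, 0, -1)
Solving gives a = (-3, -3, 2).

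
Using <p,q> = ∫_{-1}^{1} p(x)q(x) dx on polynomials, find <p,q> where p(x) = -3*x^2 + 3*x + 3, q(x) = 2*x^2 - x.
<p,q> = -2/5

Expand the product: p(x)·q(x) = -6*x^4 + 9*x^3 + 3*x^2 - 3*x.
∫_{-1}^{1} of each monomial x^k gives [2/(k+1) if k even, 0 if k odd]. Integrating term-by-term (or equivalently evaluating the antiderivative F(x) = -6*x^5/5 + 9*x^4/4 + x^3 - 3*x^2/2 at the endpoints):
  F(1) − F(−1) = 11/20 − (19/20) = -2/5.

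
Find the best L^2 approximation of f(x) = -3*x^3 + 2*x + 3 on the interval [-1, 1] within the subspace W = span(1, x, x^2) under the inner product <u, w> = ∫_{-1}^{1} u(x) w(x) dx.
g(x) = x/5 + 3

The best approximation g ∈ W is the orthogonal projection of f onto W. Writing g = a_0 + a_1 x + a_2 x^2, the coefficients solve the normal equations G · a = b where
  G_{ij} = <φ_i, φ_j> and b_i = <f, φ_i>, with φ_0 = 1, φ_1 = x, φ_2 = x^2.
G =
  [2, 0, 2/3]
  [0, 2/3, 0]
  [2/3, 0, 2/5],
b = (6, 2/15, 2).
Solving gives a_0 = 3, a_1 = 1/5, a_2 = 0, so
  g(x) = x/5 + 3.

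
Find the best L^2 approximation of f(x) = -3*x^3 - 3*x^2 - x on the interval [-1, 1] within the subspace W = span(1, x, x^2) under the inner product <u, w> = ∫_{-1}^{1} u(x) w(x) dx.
g(x) = -3*x^2 - 14*x/5

The best approximation g ∈ W is the orthogonal projection of f onto W. Writing g = a_0 + a_1 x + a_2 x^2, the coefficients solve the normal equations G · a = b where
  G_{ij} = <φ_i, φ_j> and b_i = <f, φ_i>, with φ_0 = 1, φ_1 = x, φ_2 = x^2.
G =
  [2, 0, 2/3]
  [0, 2/3, 0]
  [2/3, 0, 2/5],
b = (-2, -28/15, -6/5).
Solving gives a_0 = 0, a_1 = -14/5, a_2 = -3, so
  g(x) = -3*x^2 - 14*x/5.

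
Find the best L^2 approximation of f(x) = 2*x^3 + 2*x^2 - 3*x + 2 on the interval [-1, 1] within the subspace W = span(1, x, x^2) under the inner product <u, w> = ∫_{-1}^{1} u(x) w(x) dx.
g(x) = 2*x^2 - 9*x/5 + 2

The best approximation g ∈ W is the orthogonal projection of f onto W. Writing g = a_0 + a_1 x + a_2 x^2, the coefficients solve the normal equations G · a = b where
  G_{ij} = <φ_i, φ_j> and b_i = <f, φ_i>, with φ_0 = 1, φ_1 = x, φ_2 = x^2.
G =
  [2, 0, 2/3]
  [0, 2/3, 0]
  [2/3, 0, 2/5],
b = (16/3, -6/5, 32/15).
Solving gives a_0 = 2, a_1 = -9/5, a_2 = 2, so
  g(x) = 2*x^2 - 9*x/5 + 2.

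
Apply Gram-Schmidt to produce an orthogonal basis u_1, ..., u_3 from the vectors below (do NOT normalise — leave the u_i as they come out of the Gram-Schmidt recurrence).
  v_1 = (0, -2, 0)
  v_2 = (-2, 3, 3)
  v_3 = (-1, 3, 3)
Orthogonal basis:
  u_1 = (0, -2, 0)
  u_2 = (-2, 0, 3)
  u_3 = (9/13, 0, 6/13)

Apply the Gram-Schmidt recurrence
  u_1 = v_1
  u_i = v_i − Σ_{j<i} ((v_i · u_j) / (u_j · u_j)) · u_j.

Step by step this gives:
  u_1 = (0, -2, 0)
  u_2 = (-2, 0, 3)
  u_3 = (9/13, 0, 6/13)

Orthogonality check:
  u_2 · u_1 = 0 (should be 0)
  u_3 · u_1 = 0 (should be 0)
  u_3 · u_2 = 0 (should be 0)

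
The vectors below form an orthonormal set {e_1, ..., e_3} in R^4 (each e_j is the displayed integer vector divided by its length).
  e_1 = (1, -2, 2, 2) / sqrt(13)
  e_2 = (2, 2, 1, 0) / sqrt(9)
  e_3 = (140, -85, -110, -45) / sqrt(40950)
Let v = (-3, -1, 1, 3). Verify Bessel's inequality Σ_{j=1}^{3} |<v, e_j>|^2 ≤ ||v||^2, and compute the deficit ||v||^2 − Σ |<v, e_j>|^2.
Σ |<v, e_j>|^2 = 122/7; ||v||^2 = 20; deficit = 18/7

Write each e_j = u_j / sqrt(<u_j, u_j>) where u_j is the displayed integer vector. Then <v, e_j> = <v, u_j> / sqrt(<u_j, u_j>), so |<v, e_j>|^2 = <v, u_j>^2 / <u_j, u_j>.
Coefficients: <v, e_1> = 7/sqrt(13), <v, e_2> = -7/sqrt(9), <v, e_3> = -580/sqrt(40950).
Square and sum: Σ |<v, e_j>|^2 = 122/7.
Compute ||v||^2 = v·v = 20.
Deficit = 20 − 122/7 = 18/7 ≥ 0, confirming Bessel's inequality. (The deficit equals ||v − Σ <v,e_j> e_j||^2, the squared distance from v to span{e_j}.)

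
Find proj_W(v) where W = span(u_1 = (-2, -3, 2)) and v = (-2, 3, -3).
proj_W(v) = (22/17, 33/17, -22/17)

Set up U = [u_1 | ... | u_1] ∈ R^(3×1). The projector onto W = col(U) is P = U (U^T U)^(-1) U^T.
Compute U^T U =
  [17],
and U^T v = (-11).
Solve U^T U · c = U^T v for the coefficients: c = (-11/17). The projection is proj_W(v) = U c.
Check: (v - proj_W(v)) · u_1 = 0  (should be 0).
Result: proj_W(v) = (22/17, 33/17, -22/17).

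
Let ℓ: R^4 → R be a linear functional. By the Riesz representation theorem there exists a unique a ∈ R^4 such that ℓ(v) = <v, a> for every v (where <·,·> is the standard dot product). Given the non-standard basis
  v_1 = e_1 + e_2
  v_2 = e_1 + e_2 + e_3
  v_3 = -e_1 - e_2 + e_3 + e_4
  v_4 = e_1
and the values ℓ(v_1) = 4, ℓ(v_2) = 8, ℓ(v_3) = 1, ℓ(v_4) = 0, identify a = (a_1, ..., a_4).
a = (0, 4, 4, 1)

Write a = (a_1, ..., a_4) in the standard basis. For each basis vector v_i, ℓ(v_i) = <v_i, a> is a linear equation in the a_j's. Collect the n equations into a matrix system V a = ℓ, where row i of V is v_i (expressed in the standard basis). Since V is invertible (lower-triangular with 1s on the diagonal, up to permutation), solve by back-substitution:
  V =
[[1, 1, 0, 0],
 [1, 1, 1, 0],
 [-1, -1, 1, 1],
 [1, 0, 0, 0]]
  V a = (4, 8, 1, 0)
Solving gives a = (0, 4, 4, 1).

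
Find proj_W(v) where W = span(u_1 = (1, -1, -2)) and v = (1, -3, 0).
proj_W(v) = (2/3, -2/3, -4/3)

Set up U = [u_1 | ... | u_1] ∈ R^(3×1). The projector onto W = col(U) is P = U (U^T U)^(-1) U^T.
Compute U^T U =
  [6],
and U^T v = (4).
Solve U^T U · c = U^T v for the coefficients: c = (2/3). The projection is proj_W(v) = U c.
Check: (v - proj_W(v)) · u_1 = 0  (should be 0).
Result: proj_W(v) = (2/3, -2/3, -4/3).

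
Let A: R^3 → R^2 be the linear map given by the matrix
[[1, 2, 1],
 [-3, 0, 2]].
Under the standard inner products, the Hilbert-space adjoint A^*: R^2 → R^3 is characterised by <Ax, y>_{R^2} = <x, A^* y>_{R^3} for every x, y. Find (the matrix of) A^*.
A^* = A^T =
[[1, -3],
 [2, 0],
 [1, 2]]

For real matrices with standard dot products, the defining identity <Ax, y> = <x, A^* y> gives (Ax)^T y = x^T (A^*) y, i.e. x^T A^T y = x^T (A^*) y. Since this holds for all x, y, we must have A^* = A^T. Therefore
A^* =
[[1, -3],
 [2, 0],
 [1, 2]].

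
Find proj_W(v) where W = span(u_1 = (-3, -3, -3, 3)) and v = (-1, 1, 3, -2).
proj_W(v) = (5/4, 5/4, 5/4, -5/4)

Set up U = [u_1 | ... | u_1] ∈ R^(4×1). The projector onto W = col(U) is P = U (U^T U)^(-1) U^T.
Compute U^T U =
  [36],
and U^T v = (-15).
Solve U^T U · c = U^T v for the coefficients: c = (-5/12). The projection is proj_W(v) = U c.
Check: (v - proj_W(v)) · u_1 = 0  (should be 0).
Result: proj_W(v) = (5/4, 5/4, 5/4, -5/4).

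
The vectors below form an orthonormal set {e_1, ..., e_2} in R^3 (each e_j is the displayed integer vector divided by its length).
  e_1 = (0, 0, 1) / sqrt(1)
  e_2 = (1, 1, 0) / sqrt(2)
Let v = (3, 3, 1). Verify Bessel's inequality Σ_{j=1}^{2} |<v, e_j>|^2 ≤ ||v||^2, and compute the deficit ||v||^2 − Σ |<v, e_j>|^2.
Σ |<v, e_j>|^2 = 19; ||v||^2 = 19; deficit = 0

Write each e_j = u_j / sqrt(<u_j, u_j>) where u_j is the displayed integer vector. Then <v, e_j> = <v, u_j> / sqrt(<u_j, u_j>), so |<v, e_j>|^2 = <v, u_j>^2 / <u_j, u_j>.
Coefficients: <v, e_1> = 1/sqrt(1), <v, e_2> = 6/sqrt(2).
Square and sum: Σ |<v, e_j>|^2 = 19.
Compute ||v||^2 = v·v = 19.
Deficit = 19 − 19 = 0 ≥ 0, confirming Bessel's inequality. (The deficit equals ||v − Σ <v,e_j> e_j||^2, the squared distance from v to span{e_j}.)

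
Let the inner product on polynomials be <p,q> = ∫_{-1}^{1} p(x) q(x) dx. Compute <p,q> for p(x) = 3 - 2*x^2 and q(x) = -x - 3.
<p,q> = -14

Expand the product: p(x)·q(x) = 2*x^3 + 6*x^2 - 3*x - 9.
∫_{-1}^{1} of each monomial x^k gives [2/(k+1) if k even, 0 if k odd]. Integrating term-by-term (or equivalently evaluating the antiderivative F(x) = x^4/2 + 2*x^3 - 3*x^2/2 - 9*x at the endpoints):
  F(1) − F(−1) = -8 − (6) = -14.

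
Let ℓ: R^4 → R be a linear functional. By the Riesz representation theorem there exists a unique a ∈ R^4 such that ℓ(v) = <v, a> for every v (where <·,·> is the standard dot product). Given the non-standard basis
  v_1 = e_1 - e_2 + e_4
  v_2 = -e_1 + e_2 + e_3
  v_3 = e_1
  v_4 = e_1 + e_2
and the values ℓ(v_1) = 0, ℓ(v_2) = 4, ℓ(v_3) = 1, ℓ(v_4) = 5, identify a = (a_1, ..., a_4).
a = (1, 4, 1, 3)

Write a = (a_1, ..., a_4) in the standard basis. For each basis vector v_i, ℓ(v_i) = <v_i, a> is a linear equation in the a_j's. Collect the n equations into a matrix system V a = ℓ, where row i of V is v_i (expressed in the standard basis). Since V is invertible (lower-triangular with 1s on the diagonal, up to permutation), solve by back-substitution:
  V =
[[1, -1, 0, 1],
 [-1, 1, 1, 0],
 [1, 0, 0, 0],
 [1, 1, 0, 0]]
  V a = (0, 4, 1, 5)
Solving gives a = (1, 4, 1, 3).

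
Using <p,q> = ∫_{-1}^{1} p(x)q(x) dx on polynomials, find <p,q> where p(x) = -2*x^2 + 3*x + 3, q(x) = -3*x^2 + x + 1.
<p,q> = 46/15

Expand the product: p(x)·q(x) = 6*x^4 - 11*x^3 - 8*x^2 + 6*x + 3.
∫_{-1}^{1} of each monomial x^k gives [2/(k+1) if k even, 0 if k odd]. Integrating term-by-term (or equivalently evaluating the antiderivative F(x) = 6*x^5/5 - 11*x^4/4 - 8*x^3/3 + 3*x^2 + 3*x at the endpoints):
  F(1) − F(−1) = 107/60 − (-77/60) = 46/15.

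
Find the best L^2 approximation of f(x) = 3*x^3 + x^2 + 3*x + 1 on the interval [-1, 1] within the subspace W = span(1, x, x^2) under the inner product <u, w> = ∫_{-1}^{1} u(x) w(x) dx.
g(x) = x^2 + 24*x/5 + 1

The best approximation g ∈ W is the orthogonal projection of f onto W. Writing g = a_0 + a_1 x + a_2 x^2, the coefficients solve the normal equations G · a = b where
  G_{ij} = <φ_i, φ_j> and b_i = <f, φ_i>, with φ_0 = 1, φ_1 = x, φ_2 = x^2.
G =
  [2, 0, 2/3]
  [0, 2/3, 0]
  [2/3, 0, 2/5],
b = (8/3, 16/5, 16/15).
Solving gives a_0 = 1, a_1 = 24/5, a_2 = 1, so
  g(x) = x^2 + 24*x/5 + 1.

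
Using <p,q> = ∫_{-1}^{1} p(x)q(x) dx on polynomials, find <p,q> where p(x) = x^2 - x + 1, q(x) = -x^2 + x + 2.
<p,q> = 18/5

Expand the product: p(x)·q(x) = -x^4 + 2*x^3 - x + 2.
∫_{-1}^{1} of each monomial x^k gives [2/(k+1) if k even, 0 if k odd]. Integrating term-by-term (or equivalently evaluating the antiderivative F(x) = -x^5/5 + x^4/2 - x^2/2 + 2*x at the endpoints):
  F(1) − F(−1) = 9/5 − (-9/5) = 18/5.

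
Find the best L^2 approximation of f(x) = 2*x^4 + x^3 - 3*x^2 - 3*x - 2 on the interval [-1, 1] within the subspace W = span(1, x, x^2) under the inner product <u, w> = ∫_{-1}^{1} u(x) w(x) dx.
g(x) = -9*x^2/7 - 12*x/5 - 76/35

The best approximation g ∈ W is the orthogonal projection of f onto W. Writing g = a_0 + a_1 x + a_2 x^2, the coefficients solve the normal equations G · a = b where
  G_{ij} = <φ_i, φ_j> and b_i = <f, φ_i>, with φ_0 = 1, φ_1 = x, φ_2 = x^2.
G =
  [2, 0, 2/3]
  [0, 2/3, 0]
  [2/3, 0, 2/5],
b = (-26/5, -8/5, -206/105).
Solving gives a_0 = -76/35, a_1 = -12/5, a_2 = -9/7, so
  g(x) = -9*x^2/7 - 12*x/5 - 76/35.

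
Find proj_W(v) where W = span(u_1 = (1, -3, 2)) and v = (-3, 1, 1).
proj_W(v) = (-2/7, 6/7, -4/7)

Set up U = [u_1 | ... | u_1] ∈ R^(3×1). The projector onto W = col(U) is P = U (U^T U)^(-1) U^T.
Compute U^T U =
  [14],
and U^T v = (-4).
Solve U^T U · c = U^T v for the coefficients: c = (-2/7). The projection is proj_W(v) = U c.
Check: (v - proj_W(v)) · u_1 = 0  (should be 0).
Result: proj_W(v) = (-2/7, 6/7, -4/7).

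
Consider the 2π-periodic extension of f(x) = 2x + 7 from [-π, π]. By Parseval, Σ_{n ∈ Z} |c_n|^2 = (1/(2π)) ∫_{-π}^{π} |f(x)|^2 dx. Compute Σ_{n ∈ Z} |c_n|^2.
Σ |c_n|^2 = 4π^2/3 + 49

Expand and integrate term by term over [-π, π]:
  ∫ (2x)^2 dx = 4·(2π^3/3); ∫ 2·2·(7)·x dx = 0 (odd integrand); ∫ 7^2 dx = 49·2π.
So (1/(2π)) ∫_{-π}^{π} (2x + 7)^2 dx = 4π^2/3 + 49 = 4π^2/3 + 49.
Parseval ⇒ Σ |c_n|^2 = 4π^2/3 + 49.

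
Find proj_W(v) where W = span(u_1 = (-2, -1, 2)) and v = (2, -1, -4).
proj_W(v) = (22/9, 11/9, -22/9)

Set up U = [u_1 | ... | u_1] ∈ R^(3×1). The projector onto W = col(U) is P = U (U^T U)^(-1) U^T.
Compute U^T U =
  [9],
and U^T v = (-11).
Solve U^T U · c = U^T v for the coefficients: c = (-11/9). The projection is proj_W(v) = U c.
Check: (v - proj_W(v)) · u_1 = 0  (should be 0).
Result: proj_W(v) = (22/9, 11/9, -22/9).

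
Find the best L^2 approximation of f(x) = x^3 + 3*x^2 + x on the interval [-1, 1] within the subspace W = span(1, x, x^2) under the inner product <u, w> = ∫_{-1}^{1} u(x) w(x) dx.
g(x) = 3*x^2 + 8*x/5

The best approximation g ∈ W is the orthogonal projection of f onto W. Writing g = a_0 + a_1 x + a_2 x^2, the coefficients solve the normal equations G · a = b where
  G_{ij} = <φ_i, φ_j> and b_i = <f, φ_i>, with φ_0 = 1, φ_1 = x, φ_2 = x^2.
G =
  [2, 0, 2/3]
  [0, 2/3, 0]
  [2/3, 0, 2/5],
b = (2, 16/15, 6/5).
Solving gives a_0 = 0, a_1 = 8/5, a_2 = 3, so
  g(x) = 3*x^2 + 8*x/5.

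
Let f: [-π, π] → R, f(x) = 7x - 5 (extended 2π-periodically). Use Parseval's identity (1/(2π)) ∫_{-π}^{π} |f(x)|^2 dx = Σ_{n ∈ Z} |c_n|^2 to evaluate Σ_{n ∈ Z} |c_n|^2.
Σ |c_n|^2 = 49π^2/3 + 25

Expand and integrate term by term over [-π, π]:
  ∫ (7x)^2 dx = 49·(2π^3/3); ∫ 2·7·(-5)·x dx = 0 (odd integrand); ∫ (-5)^2 dx = 25·2π.
So (1/(2π)) ∫_{-π}^{π} (7x - 5)^2 dx = 49π^2/3 + 25 = 49π^2/3 + 25.
Parseval ⇒ Σ |c_n|^2 = 49π^2/3 + 25.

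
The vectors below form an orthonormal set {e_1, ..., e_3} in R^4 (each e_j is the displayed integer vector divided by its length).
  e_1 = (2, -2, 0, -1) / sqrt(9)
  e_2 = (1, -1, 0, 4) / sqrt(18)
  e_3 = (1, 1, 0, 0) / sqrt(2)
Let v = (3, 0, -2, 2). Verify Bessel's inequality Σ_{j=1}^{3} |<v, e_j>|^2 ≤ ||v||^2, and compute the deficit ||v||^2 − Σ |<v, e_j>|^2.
Σ |<v, e_j>|^2 = 13; ||v||^2 = 17; deficit = 4

Write each e_j = u_j / sqrt(<u_j, u_j>) where u_j is the displayed integer vector. Then <v, e_j> = <v, u_j> / sqrt(<u_j, u_j>), so |<v, e_j>|^2 = <v, u_j>^2 / <u_j, u_j>.
Coefficients: <v, e_1> = 4/sqrt(9), <v, e_2> = 11/sqrt(18), <v, e_3> = 3/sqrt(2).
Square and sum: Σ |<v, e_j>|^2 = 13.
Compute ||v||^2 = v·v = 17.
Deficit = 17 − 13 = 4 ≥ 0, confirming Bessel's inequality. (The deficit equals ||v − Σ <v,e_j> e_j||^2, the squared distance from v to span{e_j}.)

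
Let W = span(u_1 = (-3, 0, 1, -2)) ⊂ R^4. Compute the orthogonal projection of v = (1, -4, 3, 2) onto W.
proj_W(v) = (6/7, 0, -2/7, 4/7)

Set up U = [u_1 | ... | u_1] ∈ R^(4×1). The projector onto W = col(U) is P = U (U^T U)^(-1) U^T.
Compute U^T U =
  [14],
and U^T v = (-4).
Solve U^T U · c = U^T v for the coefficients: c = (-2/7). The projection is proj_W(v) = U c.
Check: (v - proj_W(v)) · u_1 = 0  (should be 0).
Result: proj_W(v) = (6/7, 0, -2/7, 4/7).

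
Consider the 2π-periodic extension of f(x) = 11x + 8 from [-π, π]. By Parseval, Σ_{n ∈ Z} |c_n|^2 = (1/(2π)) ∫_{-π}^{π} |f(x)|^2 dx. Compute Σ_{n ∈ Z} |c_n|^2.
Σ |c_n|^2 = 121π^2/3 + 64

Expand and integrate term by term over [-π, π]:
  ∫ (11x)^2 dx = 121·(2π^3/3); ∫ 2·11·(8)·x dx = 0 (odd integrand); ∫ 8^2 dx = 64·2π.
So (1/(2π)) ∫_{-π}^{π} (11x + 8)^2 dx = 121π^2/3 + 64 = 121π^2/3 + 64.
Parseval ⇒ Σ |c_n|^2 = 121π^2/3 + 64.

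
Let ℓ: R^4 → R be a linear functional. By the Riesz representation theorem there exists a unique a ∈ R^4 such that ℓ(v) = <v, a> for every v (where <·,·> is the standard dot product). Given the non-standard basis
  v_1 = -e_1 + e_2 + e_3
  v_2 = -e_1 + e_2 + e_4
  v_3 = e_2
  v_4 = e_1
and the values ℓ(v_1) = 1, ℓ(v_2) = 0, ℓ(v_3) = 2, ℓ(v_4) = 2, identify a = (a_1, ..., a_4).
a = (2, 2, 1, 0)

Write a = (a_1, ..., a_4) in the standard basis. For each basis vector v_i, ℓ(v_i) = <v_i, a> is a linear equation in the a_j's. Collect the n equations into a matrix system V a = ℓ, where row i of V is v_i (expressed in the standard basis). Since V is invertible (lower-triangular with 1s on the diagonal, up to permutation), solve by back-substitution:
  V =
[[-1, 1, 1, 0],
 [-1, 1, 0, 1],
 [0, 1, 0, 0],
 [1, 0, 0, 0]]
  V a = (1, 0, 2, 2)
Solving gives a = (2, 2, 1, 0).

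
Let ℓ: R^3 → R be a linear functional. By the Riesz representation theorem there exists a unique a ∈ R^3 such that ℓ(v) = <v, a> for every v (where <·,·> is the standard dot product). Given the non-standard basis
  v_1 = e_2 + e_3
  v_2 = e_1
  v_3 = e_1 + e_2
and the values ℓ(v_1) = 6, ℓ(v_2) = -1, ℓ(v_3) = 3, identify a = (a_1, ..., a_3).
a = (-1, 4, 2)

Write a = (a_1, ..., a_3) in the standard basis. For each basis vector v_i, ℓ(v_i) = <v_i, a> is a linear equation in the a_j's. Collect the n equations into a matrix system V a = ℓ, where row i of V is v_i (expressed in the standard basis). Since V is invertible (lower-triangular with 1s on the diagonal, up to permutation), solve by back-substitution:
  V =
[[0, 1, 1],
 [1, 0, 0],
 [1, 1, 0]]
  V a = (6, -1, 3)
Solving gives a = (-1, 4, 2).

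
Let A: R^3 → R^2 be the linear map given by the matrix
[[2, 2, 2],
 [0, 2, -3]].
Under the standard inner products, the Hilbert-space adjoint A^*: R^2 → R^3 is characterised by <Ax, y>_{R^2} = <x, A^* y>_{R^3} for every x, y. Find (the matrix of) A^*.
A^* = A^T =
[[2, 0],
 [2, 2],
 [2, -3]]

For real matrices with standard dot products, the defining identity <Ax, y> = <x, A^* y> gives (Ax)^T y = x^T (A^*) y, i.e. x^T A^T y = x^T (A^*) y. Since this holds for all x, y, we must have A^* = A^T. Therefore
A^* =
[[2, 0],
 [2, 2],
 [2, -3]].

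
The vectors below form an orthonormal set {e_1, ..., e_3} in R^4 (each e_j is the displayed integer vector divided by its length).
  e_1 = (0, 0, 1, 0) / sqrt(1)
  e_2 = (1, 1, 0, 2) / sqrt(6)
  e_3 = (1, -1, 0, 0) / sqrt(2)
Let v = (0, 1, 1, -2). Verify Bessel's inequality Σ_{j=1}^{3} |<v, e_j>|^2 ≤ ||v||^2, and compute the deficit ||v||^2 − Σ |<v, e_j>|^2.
Σ |<v, e_j>|^2 = 3; ||v||^2 = 6; deficit = 3

Write each e_j = u_j / sqrt(<u_j, u_j>) where u_j is the displayed integer vector. Then <v, e_j> = <v, u_j> / sqrt(<u_j, u_j>), so |<v, e_j>|^2 = <v, u_j>^2 / <u_j, u_j>.
Coefficients: <v, e_1> = 1/sqrt(1), <v, e_2> = -3/sqrt(6), <v, e_3> = -1/sqrt(2).
Square and sum: Σ |<v, e_j>|^2 = 3.
Compute ||v||^2 = v·v = 6.
Deficit = 6 − 3 = 3 ≥ 0, confirming Bessel's inequality. (The deficit equals ||v − Σ <v,e_j> e_j||^2, the squared distance from v to span{e_j}.)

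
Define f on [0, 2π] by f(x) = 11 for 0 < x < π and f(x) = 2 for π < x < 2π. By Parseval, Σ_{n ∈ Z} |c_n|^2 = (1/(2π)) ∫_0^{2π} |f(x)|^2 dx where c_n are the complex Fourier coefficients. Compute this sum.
Σ |c_n|^2 = 125/2

Parseval equates the L^2 energy of f (normalised by 1/(2π)) with the ℓ^2 sum of its Fourier coefficients: (1/(2π)) ∫_0^{2π} |f|^2 = Σ |c_n|^2.
Compute the left side: (1/(2π)) [∫_0^π 11^2 dx + ∫_π^{2π} 2^2 dx] = (1/(2π)) · (121π + 4π) = (121 + 4)/2 = 125/2.
So Σ_{n ∈ Z} |c_n|^2 = 125/2.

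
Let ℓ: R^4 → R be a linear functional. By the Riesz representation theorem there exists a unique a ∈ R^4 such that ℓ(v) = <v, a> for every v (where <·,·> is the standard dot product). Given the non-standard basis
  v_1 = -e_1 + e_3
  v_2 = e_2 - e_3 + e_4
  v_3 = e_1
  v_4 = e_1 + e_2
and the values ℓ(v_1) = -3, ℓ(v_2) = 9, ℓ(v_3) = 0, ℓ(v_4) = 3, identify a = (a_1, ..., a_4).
a = (0, 3, -3, 3)

Write a = (a_1, ..., a_4) in the standard basis. For each basis vector v_i, ℓ(v_i) = <v_i, a> is a linear equation in the a_j's. Collect the n equations into a matrix system V a = ℓ, where row i of V is v_i (expressed in the standard basis). Since V is invertible (lower-triangular with 1s on the diagonal, up to permutation), solve by back-substitution:
  V =
[[-1, 0, 1, 0],
 [0, 1, -1, 1],
 [1, 0, 0, 0],
 [1, 1, 0, 0]]
  V a = (-3, 9, 0, 3)
Solving gives a = (0, 3, -3, 3).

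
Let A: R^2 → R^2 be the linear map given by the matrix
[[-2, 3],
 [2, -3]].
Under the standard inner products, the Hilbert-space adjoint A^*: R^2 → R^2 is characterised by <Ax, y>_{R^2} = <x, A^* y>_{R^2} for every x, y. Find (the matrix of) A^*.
A^* = A^T =
[[-2, 2],
 [3, -3]]

For real matrices with standard dot products, the defining identity <Ax, y> = <x, A^* y> gives (Ax)^T y = x^T (A^*) y, i.e. x^T A^T y = x^T (A^*) y. Since this holds for all x, y, we must have A^* = A^T. Therefore
A^* =
[[-2, 2],
 [3, -3]].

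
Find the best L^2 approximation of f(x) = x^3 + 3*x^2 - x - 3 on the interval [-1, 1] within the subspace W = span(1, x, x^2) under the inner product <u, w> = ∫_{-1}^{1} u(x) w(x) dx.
g(x) = 3*x^2 - 2*x/5 - 3

The best approximation g ∈ W is the orthogonal projection of f onto W. Writing g = a_0 + a_1 x + a_2 x^2, the coefficients solve the normal equations G · a = b where
  G_{ij} = <φ_i, φ_j> and b_i = <f, φ_i>, with φ_0 = 1, φ_1 = x, φ_2 = x^2.
G =
  [2, 0, 2/3]
  [0, 2/3, 0]
  [2/3, 0, 2/5],
b = (-4, -4/15, -4/5).
Solving gives a_0 = -3, a_1 = -2/5, a_2 = 3, so
  g(x) = 3*x^2 - 2*x/5 - 3.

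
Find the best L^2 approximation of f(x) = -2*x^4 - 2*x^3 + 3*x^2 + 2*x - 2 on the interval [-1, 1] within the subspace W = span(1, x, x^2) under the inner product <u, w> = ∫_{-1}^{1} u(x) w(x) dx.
g(x) = 9*x^2/7 + 4*x/5 - 64/35

The best approximation g ∈ W is the orthogonal projection of f onto W. Writing g = a_0 + a_1 x + a_2 x^2, the coefficients solve the normal equations G · a = b where
  G_{ij} = <φ_i, φ_j> and b_i = <f, φ_i>, with φ_0 = 1, φ_1 = x, φ_2 = x^2.
G =
  [2, 0, 2/3]
  [0, 2/3, 0]
  [2/3, 0, 2/5],
b = (-14/5, 8/15, -74/105).
Solving gives a_0 = -64/35, a_1 = 4/5, a_2 = 9/7, so
  g(x) = 9*x^2/7 + 4*x/5 - 64/35.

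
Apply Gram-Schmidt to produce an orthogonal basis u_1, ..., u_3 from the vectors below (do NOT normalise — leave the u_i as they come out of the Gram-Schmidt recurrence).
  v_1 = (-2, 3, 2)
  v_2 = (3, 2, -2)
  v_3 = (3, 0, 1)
Orthogonal basis:
  u_1 = (-2, 3, 2)
  u_2 = (43/17, 46/17, -26/17)
  u_3 = (430/273, -86/273, 43/21)

Apply the Gram-Schmidt recurrence
  u_1 = v_1
  u_i = v_i − Σ_{j<i} ((v_i · u_j) / (u_j · u_j)) · u_j.

Step by step this gives:
  u_1 = (-2, 3, 2)
  u_2 = (43/17, 46/17, -26/17)
  u_3 = (430/273, -86/273, 43/21)

Orthogonality check:
  u_2 · u_1 = 0 (should be 0)
  u_3 · u_1 = 0 (should be 0)
  u_3 · u_2 = 0 (should be 0)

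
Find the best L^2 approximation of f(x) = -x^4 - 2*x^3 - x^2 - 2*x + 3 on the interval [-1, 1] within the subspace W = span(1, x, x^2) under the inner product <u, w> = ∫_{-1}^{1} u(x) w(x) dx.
g(x) = -13*x^2/7 - 16*x/5 + 108/35

The best approximation g ∈ W is the orthogonal projection of f onto W. Writing g = a_0 + a_1 x + a_2 x^2, the coefficients solve the normal equations G · a = b where
  G_{ij} = <φ_i, φ_j> and b_i = <f, φ_i>, with φ_0 = 1, φ_1 = x, φ_2 = x^2.
G =
  [2, 0, 2/3]
  [0, 2/3, 0]
  [2/3, 0, 2/5],
b = (74/15, -32/15, 46/35).
Solving gives a_0 = 108/35, a_1 = -16/5, a_2 = -13/7, so
  g(x) = -13*x^2/7 - 16*x/5 + 108/35.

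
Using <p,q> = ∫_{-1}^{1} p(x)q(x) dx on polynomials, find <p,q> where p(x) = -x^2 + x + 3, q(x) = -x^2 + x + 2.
<p,q> = 146/15

Expand the product: p(x)·q(x) = x^4 - 2*x^3 - 4*x^2 + 5*x + 6.
∫_{-1}^{1} of each monomial x^k gives [2/(k+1) if k even, 0 if k odd]. Integrating term-by-term (or equivalently evaluating the antiderivative F(x) = x^5/5 - x^4/2 - 4*x^3/3 + 5*x^2/2 + 6*x at the endpoints):
  F(1) − F(−1) = 103/15 − (-43/15) = 146/15.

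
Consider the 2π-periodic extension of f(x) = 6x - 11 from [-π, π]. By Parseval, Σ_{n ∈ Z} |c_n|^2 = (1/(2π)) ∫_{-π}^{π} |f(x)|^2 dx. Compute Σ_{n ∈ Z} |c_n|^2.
Σ |c_n|^2 = 12π^2 + 121

Expand and integrate term by term over [-π, π]:
  ∫ (6x)^2 dx = 36·(2π^3/3); ∫ 2·6·(-11)·x dx = 0 (odd integrand); ∫ (-11)^2 dx = 121·2π.
So (1/(2π)) ∫_{-π}^{π} (6x - 11)^2 dx = 36π^2/3 + 121 = 12π^2 + 121.
Parseval ⇒ Σ |c_n|^2 = 12π^2 + 121.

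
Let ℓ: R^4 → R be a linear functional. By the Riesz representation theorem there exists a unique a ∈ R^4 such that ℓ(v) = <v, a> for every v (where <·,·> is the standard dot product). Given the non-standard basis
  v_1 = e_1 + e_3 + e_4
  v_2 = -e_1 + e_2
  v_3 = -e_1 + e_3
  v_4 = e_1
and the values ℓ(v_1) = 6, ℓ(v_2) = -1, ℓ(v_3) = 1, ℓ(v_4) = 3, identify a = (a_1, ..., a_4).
a = (3, 2, 4, -1)

Write a = (a_1, ..., a_4) in the standard basis. For each basis vector v_i, ℓ(v_i) = <v_i, a> is a linear equation in the a_j's. Collect the n equations into a matrix system V a = ℓ, where row i of V is v_i (expressed in the standard basis). Since V is invertible (lower-triangular with 1s on the diagonal, up to permutation), solve by back-substitution:
  V =
[[1, 0, 1, 1],
 [-1, 1, 0, 0],
 [-1, 0, 1, 0],
 [1, 0, 0, 0]]
  V a = (6, -1, 1, 3)
Solving gives a = (3, 2, 4, -1).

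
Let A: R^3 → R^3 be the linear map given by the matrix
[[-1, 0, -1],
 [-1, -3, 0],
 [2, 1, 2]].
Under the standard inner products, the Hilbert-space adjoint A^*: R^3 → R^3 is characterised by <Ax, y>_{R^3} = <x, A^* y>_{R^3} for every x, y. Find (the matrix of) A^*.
A^* = A^T =
[[-1, -1, 2],
 [0, -3, 1],
 [-1, 0, 2]]

For real matrices with standard dot products, the defining identity <Ax, y> = <x, A^* y> gives (Ax)^T y = x^T (A^*) y, i.e. x^T A^T y = x^T (A^*) y. Since this holds for all x, y, we must have A^* = A^T. Therefore
A^* =
[[-1, -1, 2],
 [0, -3, 1],
 [-1, 0, 2]].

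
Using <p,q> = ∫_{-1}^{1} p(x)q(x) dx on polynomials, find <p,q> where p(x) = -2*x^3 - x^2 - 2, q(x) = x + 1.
<p,q> = -82/15

Expand the product: p(x)·q(x) = -2*x^4 - 3*x^3 - x^2 - 2*x - 2.
∫_{-1}^{1} of each monomial x^k gives [2/(k+1) if k even, 0 if k odd]. Integrating term-by-term (or equivalently evaluating the antiderivative F(x) = -2*x^5/5 - 3*x^4/4 - x^3/3 - x^2 - 2*x at the endpoints):
  F(1) − F(−1) = -269/60 − (59/60) = -82/15.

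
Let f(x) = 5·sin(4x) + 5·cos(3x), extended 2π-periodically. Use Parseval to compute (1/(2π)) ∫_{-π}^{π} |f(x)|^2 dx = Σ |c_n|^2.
Σ |c_n|^2 = 25

Expand |f|^2 and use orthogonality of {sin(nx), cos(mx)} on [-π, π]:
  ∫_{-π}^{π} sin(nx)^2 dx = π, ∫ cos(mx)^2 dx = π, and cross terms integrate to 0.
So ∫_{-π}^{π} f(x)^2 dx = 5^2 · π + 5^2 · π = (25 + 25)π.
Divide by 2π: (25 + 25)/2 = 25.
By Parseval, this equals Σ |c_n|^2.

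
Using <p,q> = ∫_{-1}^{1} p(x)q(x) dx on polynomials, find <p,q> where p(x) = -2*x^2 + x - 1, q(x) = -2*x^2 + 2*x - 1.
<p,q> = 38/5

Expand the product: p(x)·q(x) = 4*x^4 - 6*x^3 + 6*x^2 - 3*x + 1.
∫_{-1}^{1} of each monomial x^k gives [2/(k+1) if k even, 0 if k odd]. Integrating term-by-term (or equivalently evaluating the antiderivative F(x) = 4*x^5/5 - 3*x^4/2 + 2*x^3 - 3*x^2/2 + x at the endpoints):
  F(1) − F(−1) = 4/5 − (-34/5) = 38/5.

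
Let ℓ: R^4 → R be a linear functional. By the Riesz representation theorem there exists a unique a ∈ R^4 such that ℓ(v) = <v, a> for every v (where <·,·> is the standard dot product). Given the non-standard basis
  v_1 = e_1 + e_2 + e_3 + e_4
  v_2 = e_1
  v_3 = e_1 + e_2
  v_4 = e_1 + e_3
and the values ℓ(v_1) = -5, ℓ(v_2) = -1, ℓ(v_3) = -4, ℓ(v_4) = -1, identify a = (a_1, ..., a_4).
a = (-1, -3, 0, -1)

Write a = (a_1, ..., a_4) in the standard basis. For each basis vector v_i, ℓ(v_i) = <v_i, a> is a linear equation in the a_j's. Collect the n equations into a matrix system V a = ℓ, where row i of V is v_i (expressed in the standard basis). Since V is invertible (lower-triangular with 1s on the diagonal, up to permutation), solve by back-substitution:
  V =
[[1, 1, 1, 1],
 [1, 0, 0, 0],
 [1, 1, 0, 0],
 [1, 0, 1, 0]]
  V a = (-5, -1, -4, -1)
Solving gives a = (-1, -3, 0, -1).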